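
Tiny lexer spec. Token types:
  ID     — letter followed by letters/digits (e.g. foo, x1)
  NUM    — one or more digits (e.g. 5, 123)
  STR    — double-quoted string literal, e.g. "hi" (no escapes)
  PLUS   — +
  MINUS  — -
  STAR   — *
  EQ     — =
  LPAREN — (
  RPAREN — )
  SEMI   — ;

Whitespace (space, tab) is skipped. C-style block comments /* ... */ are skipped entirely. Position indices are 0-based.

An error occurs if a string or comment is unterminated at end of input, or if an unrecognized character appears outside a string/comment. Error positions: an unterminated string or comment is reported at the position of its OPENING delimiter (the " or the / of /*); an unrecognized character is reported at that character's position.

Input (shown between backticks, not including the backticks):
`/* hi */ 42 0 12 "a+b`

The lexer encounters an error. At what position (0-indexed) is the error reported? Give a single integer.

pos=0: enter COMMENT mode (saw '/*')
exit COMMENT mode (now at pos=8)
pos=9: emit NUM '42' (now at pos=11)
pos=12: emit NUM '0' (now at pos=13)
pos=14: emit NUM '12' (now at pos=16)
pos=17: enter STRING mode
pos=17: ERROR — unterminated string

Answer: 17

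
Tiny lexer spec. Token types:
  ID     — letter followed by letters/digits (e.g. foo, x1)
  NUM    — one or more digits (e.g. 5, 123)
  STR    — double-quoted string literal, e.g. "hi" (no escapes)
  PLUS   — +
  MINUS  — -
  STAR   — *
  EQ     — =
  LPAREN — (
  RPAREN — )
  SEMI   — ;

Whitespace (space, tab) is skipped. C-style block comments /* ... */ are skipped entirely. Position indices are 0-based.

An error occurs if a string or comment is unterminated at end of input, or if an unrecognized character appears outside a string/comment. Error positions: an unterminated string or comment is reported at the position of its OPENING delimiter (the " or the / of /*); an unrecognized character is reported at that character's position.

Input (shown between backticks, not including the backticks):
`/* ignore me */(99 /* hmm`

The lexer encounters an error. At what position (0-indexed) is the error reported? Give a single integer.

pos=0: enter COMMENT mode (saw '/*')
exit COMMENT mode (now at pos=15)
pos=15: emit LPAREN '('
pos=16: emit NUM '99' (now at pos=18)
pos=19: enter COMMENT mode (saw '/*')
pos=19: ERROR — unterminated comment (reached EOF)

Answer: 19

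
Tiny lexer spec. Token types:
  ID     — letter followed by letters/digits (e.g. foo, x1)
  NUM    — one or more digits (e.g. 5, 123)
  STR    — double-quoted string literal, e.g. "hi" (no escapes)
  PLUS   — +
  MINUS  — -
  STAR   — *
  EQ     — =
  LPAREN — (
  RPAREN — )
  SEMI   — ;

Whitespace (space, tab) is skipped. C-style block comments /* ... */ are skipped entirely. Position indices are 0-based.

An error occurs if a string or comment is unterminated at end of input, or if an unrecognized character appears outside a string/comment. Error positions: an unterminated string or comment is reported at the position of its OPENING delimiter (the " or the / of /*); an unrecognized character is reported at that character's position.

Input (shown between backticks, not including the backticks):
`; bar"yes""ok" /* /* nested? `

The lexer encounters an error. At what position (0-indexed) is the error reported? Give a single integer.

Answer: 15

Derivation:
pos=0: emit SEMI ';'
pos=2: emit ID 'bar' (now at pos=5)
pos=5: enter STRING mode
pos=5: emit STR "yes" (now at pos=10)
pos=10: enter STRING mode
pos=10: emit STR "ok" (now at pos=14)
pos=15: enter COMMENT mode (saw '/*')
pos=15: ERROR — unterminated comment (reached EOF)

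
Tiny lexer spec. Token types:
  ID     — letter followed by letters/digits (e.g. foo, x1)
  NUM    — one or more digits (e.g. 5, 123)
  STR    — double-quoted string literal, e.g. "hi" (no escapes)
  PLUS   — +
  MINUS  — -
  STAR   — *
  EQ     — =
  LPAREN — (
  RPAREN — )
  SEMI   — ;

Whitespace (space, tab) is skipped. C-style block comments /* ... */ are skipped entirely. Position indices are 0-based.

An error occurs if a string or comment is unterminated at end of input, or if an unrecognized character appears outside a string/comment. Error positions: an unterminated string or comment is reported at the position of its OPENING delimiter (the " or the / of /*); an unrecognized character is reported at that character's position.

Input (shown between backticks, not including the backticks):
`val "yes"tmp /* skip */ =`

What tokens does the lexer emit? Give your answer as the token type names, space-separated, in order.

pos=0: emit ID 'val' (now at pos=3)
pos=4: enter STRING mode
pos=4: emit STR "yes" (now at pos=9)
pos=9: emit ID 'tmp' (now at pos=12)
pos=13: enter COMMENT mode (saw '/*')
exit COMMENT mode (now at pos=23)
pos=24: emit EQ '='
DONE. 4 tokens: [ID, STR, ID, EQ]

Answer: ID STR ID EQ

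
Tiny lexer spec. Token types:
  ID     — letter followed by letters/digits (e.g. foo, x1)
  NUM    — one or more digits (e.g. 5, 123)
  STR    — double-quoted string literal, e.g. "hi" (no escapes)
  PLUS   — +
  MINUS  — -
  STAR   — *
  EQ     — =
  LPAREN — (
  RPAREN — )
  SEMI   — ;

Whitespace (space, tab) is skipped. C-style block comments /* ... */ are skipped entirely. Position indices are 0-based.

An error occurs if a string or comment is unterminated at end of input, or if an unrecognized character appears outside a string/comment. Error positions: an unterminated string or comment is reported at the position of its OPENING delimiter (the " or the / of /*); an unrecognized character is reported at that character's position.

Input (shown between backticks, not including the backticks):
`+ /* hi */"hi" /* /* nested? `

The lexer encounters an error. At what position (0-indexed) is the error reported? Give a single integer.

Answer: 15

Derivation:
pos=0: emit PLUS '+'
pos=2: enter COMMENT mode (saw '/*')
exit COMMENT mode (now at pos=10)
pos=10: enter STRING mode
pos=10: emit STR "hi" (now at pos=14)
pos=15: enter COMMENT mode (saw '/*')
pos=15: ERROR — unterminated comment (reached EOF)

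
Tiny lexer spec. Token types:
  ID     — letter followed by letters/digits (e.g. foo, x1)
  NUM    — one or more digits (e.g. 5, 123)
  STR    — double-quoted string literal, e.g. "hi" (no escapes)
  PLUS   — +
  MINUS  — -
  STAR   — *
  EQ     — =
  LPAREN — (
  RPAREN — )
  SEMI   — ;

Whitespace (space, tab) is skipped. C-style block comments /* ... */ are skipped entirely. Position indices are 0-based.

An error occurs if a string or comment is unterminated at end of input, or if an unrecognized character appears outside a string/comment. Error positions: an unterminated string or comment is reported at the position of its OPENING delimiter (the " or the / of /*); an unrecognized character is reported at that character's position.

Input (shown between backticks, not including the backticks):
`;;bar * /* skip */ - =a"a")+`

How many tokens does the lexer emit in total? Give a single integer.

pos=0: emit SEMI ';'
pos=1: emit SEMI ';'
pos=2: emit ID 'bar' (now at pos=5)
pos=6: emit STAR '*'
pos=8: enter COMMENT mode (saw '/*')
exit COMMENT mode (now at pos=18)
pos=19: emit MINUS '-'
pos=21: emit EQ '='
pos=22: emit ID 'a' (now at pos=23)
pos=23: enter STRING mode
pos=23: emit STR "a" (now at pos=26)
pos=26: emit RPAREN ')'
pos=27: emit PLUS '+'
DONE. 10 tokens: [SEMI, SEMI, ID, STAR, MINUS, EQ, ID, STR, RPAREN, PLUS]

Answer: 10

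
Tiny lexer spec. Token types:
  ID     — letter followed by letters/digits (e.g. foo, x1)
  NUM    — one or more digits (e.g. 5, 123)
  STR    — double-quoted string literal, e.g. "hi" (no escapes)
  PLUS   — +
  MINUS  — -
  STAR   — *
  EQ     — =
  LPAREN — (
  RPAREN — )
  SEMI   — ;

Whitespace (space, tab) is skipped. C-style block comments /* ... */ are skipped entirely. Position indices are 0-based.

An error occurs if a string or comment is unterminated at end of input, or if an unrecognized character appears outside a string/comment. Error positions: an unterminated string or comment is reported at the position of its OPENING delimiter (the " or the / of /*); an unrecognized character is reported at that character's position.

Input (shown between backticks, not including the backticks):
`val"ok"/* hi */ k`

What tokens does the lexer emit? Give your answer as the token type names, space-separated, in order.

Answer: ID STR ID

Derivation:
pos=0: emit ID 'val' (now at pos=3)
pos=3: enter STRING mode
pos=3: emit STR "ok" (now at pos=7)
pos=7: enter COMMENT mode (saw '/*')
exit COMMENT mode (now at pos=15)
pos=16: emit ID 'k' (now at pos=17)
DONE. 3 tokens: [ID, STR, ID]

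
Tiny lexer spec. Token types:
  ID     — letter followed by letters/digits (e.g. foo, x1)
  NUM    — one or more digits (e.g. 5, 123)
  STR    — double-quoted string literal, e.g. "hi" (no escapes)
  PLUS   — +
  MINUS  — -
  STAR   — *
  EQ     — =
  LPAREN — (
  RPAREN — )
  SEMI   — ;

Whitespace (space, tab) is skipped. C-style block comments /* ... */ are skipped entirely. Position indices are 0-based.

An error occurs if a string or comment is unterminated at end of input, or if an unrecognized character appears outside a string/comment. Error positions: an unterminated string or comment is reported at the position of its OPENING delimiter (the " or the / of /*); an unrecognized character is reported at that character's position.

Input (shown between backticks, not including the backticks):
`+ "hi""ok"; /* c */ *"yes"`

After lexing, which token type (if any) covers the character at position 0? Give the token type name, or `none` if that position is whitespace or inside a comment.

Answer: PLUS

Derivation:
pos=0: emit PLUS '+'
pos=2: enter STRING mode
pos=2: emit STR "hi" (now at pos=6)
pos=6: enter STRING mode
pos=6: emit STR "ok" (now at pos=10)
pos=10: emit SEMI ';'
pos=12: enter COMMENT mode (saw '/*')
exit COMMENT mode (now at pos=19)
pos=20: emit STAR '*'
pos=21: enter STRING mode
pos=21: emit STR "yes" (now at pos=26)
DONE. 6 tokens: [PLUS, STR, STR, SEMI, STAR, STR]
Position 0: char is '+' -> PLUS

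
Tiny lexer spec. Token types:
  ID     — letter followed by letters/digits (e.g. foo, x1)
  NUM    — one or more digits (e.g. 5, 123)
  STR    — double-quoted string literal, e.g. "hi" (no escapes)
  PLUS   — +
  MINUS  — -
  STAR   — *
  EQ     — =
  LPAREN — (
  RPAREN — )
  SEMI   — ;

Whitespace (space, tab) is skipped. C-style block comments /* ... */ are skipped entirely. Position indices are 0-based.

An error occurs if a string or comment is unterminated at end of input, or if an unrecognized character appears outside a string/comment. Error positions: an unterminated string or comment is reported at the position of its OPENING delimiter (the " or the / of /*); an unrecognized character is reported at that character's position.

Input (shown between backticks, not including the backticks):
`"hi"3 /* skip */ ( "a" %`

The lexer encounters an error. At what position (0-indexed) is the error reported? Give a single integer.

pos=0: enter STRING mode
pos=0: emit STR "hi" (now at pos=4)
pos=4: emit NUM '3' (now at pos=5)
pos=6: enter COMMENT mode (saw '/*')
exit COMMENT mode (now at pos=16)
pos=17: emit LPAREN '('
pos=19: enter STRING mode
pos=19: emit STR "a" (now at pos=22)
pos=23: ERROR — unrecognized char '%'

Answer: 23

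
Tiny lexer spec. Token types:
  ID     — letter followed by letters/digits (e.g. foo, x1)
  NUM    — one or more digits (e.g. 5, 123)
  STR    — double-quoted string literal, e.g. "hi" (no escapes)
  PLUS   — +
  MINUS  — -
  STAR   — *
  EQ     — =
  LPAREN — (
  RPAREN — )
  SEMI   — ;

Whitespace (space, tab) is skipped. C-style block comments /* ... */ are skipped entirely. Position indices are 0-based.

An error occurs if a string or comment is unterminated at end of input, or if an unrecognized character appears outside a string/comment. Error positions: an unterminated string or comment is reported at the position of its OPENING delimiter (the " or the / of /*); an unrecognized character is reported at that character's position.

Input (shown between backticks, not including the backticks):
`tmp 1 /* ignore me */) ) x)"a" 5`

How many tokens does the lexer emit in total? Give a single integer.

pos=0: emit ID 'tmp' (now at pos=3)
pos=4: emit NUM '1' (now at pos=5)
pos=6: enter COMMENT mode (saw '/*')
exit COMMENT mode (now at pos=21)
pos=21: emit RPAREN ')'
pos=23: emit RPAREN ')'
pos=25: emit ID 'x' (now at pos=26)
pos=26: emit RPAREN ')'
pos=27: enter STRING mode
pos=27: emit STR "a" (now at pos=30)
pos=31: emit NUM '5' (now at pos=32)
DONE. 8 tokens: [ID, NUM, RPAREN, RPAREN, ID, RPAREN, STR, NUM]

Answer: 8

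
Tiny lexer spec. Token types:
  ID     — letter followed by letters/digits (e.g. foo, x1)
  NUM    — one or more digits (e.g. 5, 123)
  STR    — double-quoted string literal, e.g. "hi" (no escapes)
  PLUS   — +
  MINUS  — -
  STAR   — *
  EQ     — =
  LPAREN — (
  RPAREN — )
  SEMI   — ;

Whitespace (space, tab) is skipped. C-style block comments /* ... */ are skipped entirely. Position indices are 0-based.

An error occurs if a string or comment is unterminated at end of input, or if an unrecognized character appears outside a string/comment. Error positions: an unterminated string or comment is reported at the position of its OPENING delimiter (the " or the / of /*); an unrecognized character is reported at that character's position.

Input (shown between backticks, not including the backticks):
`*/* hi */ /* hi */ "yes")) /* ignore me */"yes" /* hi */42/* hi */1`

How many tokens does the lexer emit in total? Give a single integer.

Answer: 7

Derivation:
pos=0: emit STAR '*'
pos=1: enter COMMENT mode (saw '/*')
exit COMMENT mode (now at pos=9)
pos=10: enter COMMENT mode (saw '/*')
exit COMMENT mode (now at pos=18)
pos=19: enter STRING mode
pos=19: emit STR "yes" (now at pos=24)
pos=24: emit RPAREN ')'
pos=25: emit RPAREN ')'
pos=27: enter COMMENT mode (saw '/*')
exit COMMENT mode (now at pos=42)
pos=42: enter STRING mode
pos=42: emit STR "yes" (now at pos=47)
pos=48: enter COMMENT mode (saw '/*')
exit COMMENT mode (now at pos=56)
pos=56: emit NUM '42' (now at pos=58)
pos=58: enter COMMENT mode (saw '/*')
exit COMMENT mode (now at pos=66)
pos=66: emit NUM '1' (now at pos=67)
DONE. 7 tokens: [STAR, STR, RPAREN, RPAREN, STR, NUM, NUM]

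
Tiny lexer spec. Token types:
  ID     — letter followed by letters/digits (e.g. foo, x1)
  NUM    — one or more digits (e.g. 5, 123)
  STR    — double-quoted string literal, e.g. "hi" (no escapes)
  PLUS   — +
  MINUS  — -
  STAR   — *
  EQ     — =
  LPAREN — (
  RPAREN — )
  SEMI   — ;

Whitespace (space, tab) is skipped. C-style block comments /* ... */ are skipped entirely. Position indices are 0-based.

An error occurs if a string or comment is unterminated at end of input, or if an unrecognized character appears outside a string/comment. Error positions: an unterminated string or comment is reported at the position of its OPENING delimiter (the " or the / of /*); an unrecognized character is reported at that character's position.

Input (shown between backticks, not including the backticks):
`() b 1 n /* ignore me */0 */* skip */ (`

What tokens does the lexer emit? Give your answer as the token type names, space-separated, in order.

Answer: LPAREN RPAREN ID NUM ID NUM STAR LPAREN

Derivation:
pos=0: emit LPAREN '('
pos=1: emit RPAREN ')'
pos=3: emit ID 'b' (now at pos=4)
pos=5: emit NUM '1' (now at pos=6)
pos=7: emit ID 'n' (now at pos=8)
pos=9: enter COMMENT mode (saw '/*')
exit COMMENT mode (now at pos=24)
pos=24: emit NUM '0' (now at pos=25)
pos=26: emit STAR '*'
pos=27: enter COMMENT mode (saw '/*')
exit COMMENT mode (now at pos=37)
pos=38: emit LPAREN '('
DONE. 8 tokens: [LPAREN, RPAREN, ID, NUM, ID, NUM, STAR, LPAREN]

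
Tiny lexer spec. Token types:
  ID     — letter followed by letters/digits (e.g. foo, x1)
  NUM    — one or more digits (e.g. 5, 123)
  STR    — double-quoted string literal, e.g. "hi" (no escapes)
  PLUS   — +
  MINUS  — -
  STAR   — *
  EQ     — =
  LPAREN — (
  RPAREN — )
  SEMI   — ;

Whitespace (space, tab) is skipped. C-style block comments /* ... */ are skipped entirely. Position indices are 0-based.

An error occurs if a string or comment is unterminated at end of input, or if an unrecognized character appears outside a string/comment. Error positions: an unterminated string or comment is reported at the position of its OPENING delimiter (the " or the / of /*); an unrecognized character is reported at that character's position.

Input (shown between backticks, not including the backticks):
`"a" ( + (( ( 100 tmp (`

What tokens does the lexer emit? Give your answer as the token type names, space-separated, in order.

Answer: STR LPAREN PLUS LPAREN LPAREN LPAREN NUM ID LPAREN

Derivation:
pos=0: enter STRING mode
pos=0: emit STR "a" (now at pos=3)
pos=4: emit LPAREN '('
pos=6: emit PLUS '+'
pos=8: emit LPAREN '('
pos=9: emit LPAREN '('
pos=11: emit LPAREN '('
pos=13: emit NUM '100' (now at pos=16)
pos=17: emit ID 'tmp' (now at pos=20)
pos=21: emit LPAREN '('
DONE. 9 tokens: [STR, LPAREN, PLUS, LPAREN, LPAREN, LPAREN, NUM, ID, LPAREN]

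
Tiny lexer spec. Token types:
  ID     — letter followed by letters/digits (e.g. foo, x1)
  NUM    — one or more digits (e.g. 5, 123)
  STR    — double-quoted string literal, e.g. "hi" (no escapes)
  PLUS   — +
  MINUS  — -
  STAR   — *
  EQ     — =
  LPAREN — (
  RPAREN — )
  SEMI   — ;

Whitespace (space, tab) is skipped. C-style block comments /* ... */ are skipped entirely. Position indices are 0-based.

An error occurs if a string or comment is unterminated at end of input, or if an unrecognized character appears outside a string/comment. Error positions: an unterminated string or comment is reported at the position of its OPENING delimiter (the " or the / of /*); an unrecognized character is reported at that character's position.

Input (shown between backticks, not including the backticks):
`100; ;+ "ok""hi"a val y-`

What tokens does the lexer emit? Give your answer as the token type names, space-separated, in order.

pos=0: emit NUM '100' (now at pos=3)
pos=3: emit SEMI ';'
pos=5: emit SEMI ';'
pos=6: emit PLUS '+'
pos=8: enter STRING mode
pos=8: emit STR "ok" (now at pos=12)
pos=12: enter STRING mode
pos=12: emit STR "hi" (now at pos=16)
pos=16: emit ID 'a' (now at pos=17)
pos=18: emit ID 'val' (now at pos=21)
pos=22: emit ID 'y' (now at pos=23)
pos=23: emit MINUS '-'
DONE. 10 tokens: [NUM, SEMI, SEMI, PLUS, STR, STR, ID, ID, ID, MINUS]

Answer: NUM SEMI SEMI PLUS STR STR ID ID ID MINUS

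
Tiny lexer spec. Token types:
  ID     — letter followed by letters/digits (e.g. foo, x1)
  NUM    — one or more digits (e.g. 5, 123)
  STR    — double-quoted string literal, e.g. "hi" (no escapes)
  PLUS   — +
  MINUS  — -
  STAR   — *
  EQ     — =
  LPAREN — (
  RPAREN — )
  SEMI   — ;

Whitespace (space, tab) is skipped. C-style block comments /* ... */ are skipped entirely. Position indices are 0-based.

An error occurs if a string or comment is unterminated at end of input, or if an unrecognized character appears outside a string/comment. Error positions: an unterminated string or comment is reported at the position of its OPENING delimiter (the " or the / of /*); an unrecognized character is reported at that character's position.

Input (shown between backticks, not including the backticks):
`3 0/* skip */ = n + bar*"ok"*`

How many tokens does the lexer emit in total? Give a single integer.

pos=0: emit NUM '3' (now at pos=1)
pos=2: emit NUM '0' (now at pos=3)
pos=3: enter COMMENT mode (saw '/*')
exit COMMENT mode (now at pos=13)
pos=14: emit EQ '='
pos=16: emit ID 'n' (now at pos=17)
pos=18: emit PLUS '+'
pos=20: emit ID 'bar' (now at pos=23)
pos=23: emit STAR '*'
pos=24: enter STRING mode
pos=24: emit STR "ok" (now at pos=28)
pos=28: emit STAR '*'
DONE. 9 tokens: [NUM, NUM, EQ, ID, PLUS, ID, STAR, STR, STAR]

Answer: 9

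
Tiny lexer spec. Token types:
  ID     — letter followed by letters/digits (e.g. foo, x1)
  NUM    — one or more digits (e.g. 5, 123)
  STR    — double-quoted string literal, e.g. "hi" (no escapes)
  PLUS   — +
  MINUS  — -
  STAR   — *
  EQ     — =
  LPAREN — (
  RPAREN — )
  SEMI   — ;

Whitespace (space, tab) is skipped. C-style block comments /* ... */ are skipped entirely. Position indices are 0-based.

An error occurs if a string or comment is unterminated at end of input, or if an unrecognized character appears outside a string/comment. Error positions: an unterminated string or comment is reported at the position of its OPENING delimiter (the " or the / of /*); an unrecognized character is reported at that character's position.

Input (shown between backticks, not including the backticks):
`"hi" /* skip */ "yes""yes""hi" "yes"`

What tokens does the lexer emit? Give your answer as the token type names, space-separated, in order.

Answer: STR STR STR STR STR

Derivation:
pos=0: enter STRING mode
pos=0: emit STR "hi" (now at pos=4)
pos=5: enter COMMENT mode (saw '/*')
exit COMMENT mode (now at pos=15)
pos=16: enter STRING mode
pos=16: emit STR "yes" (now at pos=21)
pos=21: enter STRING mode
pos=21: emit STR "yes" (now at pos=26)
pos=26: enter STRING mode
pos=26: emit STR "hi" (now at pos=30)
pos=31: enter STRING mode
pos=31: emit STR "yes" (now at pos=36)
DONE. 5 tokens: [STR, STR, STR, STR, STR]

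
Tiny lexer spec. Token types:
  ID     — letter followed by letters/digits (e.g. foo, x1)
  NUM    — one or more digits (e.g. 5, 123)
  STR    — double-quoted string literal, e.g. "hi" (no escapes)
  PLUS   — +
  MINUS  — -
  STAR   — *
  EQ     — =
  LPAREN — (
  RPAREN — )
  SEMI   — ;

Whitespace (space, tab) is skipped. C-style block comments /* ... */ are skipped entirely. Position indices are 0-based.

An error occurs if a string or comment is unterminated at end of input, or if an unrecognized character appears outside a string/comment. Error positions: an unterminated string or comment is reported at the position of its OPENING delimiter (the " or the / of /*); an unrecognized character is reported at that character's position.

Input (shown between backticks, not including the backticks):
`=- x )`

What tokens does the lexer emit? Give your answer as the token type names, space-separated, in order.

Answer: EQ MINUS ID RPAREN

Derivation:
pos=0: emit EQ '='
pos=1: emit MINUS '-'
pos=3: emit ID 'x' (now at pos=4)
pos=5: emit RPAREN ')'
DONE. 4 tokens: [EQ, MINUS, ID, RPAREN]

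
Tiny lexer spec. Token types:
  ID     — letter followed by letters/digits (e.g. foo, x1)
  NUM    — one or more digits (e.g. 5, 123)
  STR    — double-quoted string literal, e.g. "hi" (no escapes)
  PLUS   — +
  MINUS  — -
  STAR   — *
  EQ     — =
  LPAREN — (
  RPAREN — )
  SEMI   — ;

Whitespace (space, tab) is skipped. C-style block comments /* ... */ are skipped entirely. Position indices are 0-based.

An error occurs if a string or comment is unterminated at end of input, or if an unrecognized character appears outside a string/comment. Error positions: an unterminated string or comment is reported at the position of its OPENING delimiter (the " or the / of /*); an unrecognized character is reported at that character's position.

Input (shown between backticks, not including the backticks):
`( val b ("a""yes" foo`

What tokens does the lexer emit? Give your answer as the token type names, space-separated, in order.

pos=0: emit LPAREN '('
pos=2: emit ID 'val' (now at pos=5)
pos=6: emit ID 'b' (now at pos=7)
pos=8: emit LPAREN '('
pos=9: enter STRING mode
pos=9: emit STR "a" (now at pos=12)
pos=12: enter STRING mode
pos=12: emit STR "yes" (now at pos=17)
pos=18: emit ID 'foo' (now at pos=21)
DONE. 7 tokens: [LPAREN, ID, ID, LPAREN, STR, STR, ID]

Answer: LPAREN ID ID LPAREN STR STR ID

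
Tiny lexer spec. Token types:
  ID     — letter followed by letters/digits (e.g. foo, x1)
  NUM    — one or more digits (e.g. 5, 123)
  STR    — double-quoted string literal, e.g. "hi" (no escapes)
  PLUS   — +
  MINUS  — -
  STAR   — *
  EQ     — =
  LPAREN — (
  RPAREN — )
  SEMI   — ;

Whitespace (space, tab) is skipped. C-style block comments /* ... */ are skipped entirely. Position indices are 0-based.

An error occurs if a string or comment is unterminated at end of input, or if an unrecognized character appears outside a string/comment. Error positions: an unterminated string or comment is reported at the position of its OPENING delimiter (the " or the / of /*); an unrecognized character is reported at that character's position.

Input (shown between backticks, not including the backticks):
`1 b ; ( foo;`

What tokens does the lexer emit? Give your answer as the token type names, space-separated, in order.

Answer: NUM ID SEMI LPAREN ID SEMI

Derivation:
pos=0: emit NUM '1' (now at pos=1)
pos=2: emit ID 'b' (now at pos=3)
pos=4: emit SEMI ';'
pos=6: emit LPAREN '('
pos=8: emit ID 'foo' (now at pos=11)
pos=11: emit SEMI ';'
DONE. 6 tokens: [NUM, ID, SEMI, LPAREN, ID, SEMI]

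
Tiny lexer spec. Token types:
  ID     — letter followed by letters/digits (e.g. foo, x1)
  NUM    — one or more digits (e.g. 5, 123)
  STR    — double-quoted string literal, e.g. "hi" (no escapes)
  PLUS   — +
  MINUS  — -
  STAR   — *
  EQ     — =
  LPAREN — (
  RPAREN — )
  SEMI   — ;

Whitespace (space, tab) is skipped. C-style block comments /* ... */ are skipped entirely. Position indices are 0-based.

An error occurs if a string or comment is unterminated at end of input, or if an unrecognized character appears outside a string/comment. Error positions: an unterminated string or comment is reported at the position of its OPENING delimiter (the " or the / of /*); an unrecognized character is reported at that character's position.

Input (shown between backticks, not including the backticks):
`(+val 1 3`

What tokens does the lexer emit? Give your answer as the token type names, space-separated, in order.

Answer: LPAREN PLUS ID NUM NUM

Derivation:
pos=0: emit LPAREN '('
pos=1: emit PLUS '+'
pos=2: emit ID 'val' (now at pos=5)
pos=6: emit NUM '1' (now at pos=7)
pos=8: emit NUM '3' (now at pos=9)
DONE. 5 tokens: [LPAREN, PLUS, ID, NUM, NUM]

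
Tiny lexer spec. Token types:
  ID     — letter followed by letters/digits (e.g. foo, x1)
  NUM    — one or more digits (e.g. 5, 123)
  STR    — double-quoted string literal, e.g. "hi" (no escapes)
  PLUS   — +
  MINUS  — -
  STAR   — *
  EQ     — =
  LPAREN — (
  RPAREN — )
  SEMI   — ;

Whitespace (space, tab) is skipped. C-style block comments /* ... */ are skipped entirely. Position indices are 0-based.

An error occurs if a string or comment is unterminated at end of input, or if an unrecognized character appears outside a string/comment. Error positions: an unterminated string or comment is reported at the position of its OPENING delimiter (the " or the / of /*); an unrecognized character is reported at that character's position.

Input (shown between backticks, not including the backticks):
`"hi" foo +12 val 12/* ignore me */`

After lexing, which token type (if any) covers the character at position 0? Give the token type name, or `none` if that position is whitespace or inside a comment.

pos=0: enter STRING mode
pos=0: emit STR "hi" (now at pos=4)
pos=5: emit ID 'foo' (now at pos=8)
pos=9: emit PLUS '+'
pos=10: emit NUM '12' (now at pos=12)
pos=13: emit ID 'val' (now at pos=16)
pos=17: emit NUM '12' (now at pos=19)
pos=19: enter COMMENT mode (saw '/*')
exit COMMENT mode (now at pos=34)
DONE. 6 tokens: [STR, ID, PLUS, NUM, ID, NUM]
Position 0: char is '"' -> STR

Answer: STR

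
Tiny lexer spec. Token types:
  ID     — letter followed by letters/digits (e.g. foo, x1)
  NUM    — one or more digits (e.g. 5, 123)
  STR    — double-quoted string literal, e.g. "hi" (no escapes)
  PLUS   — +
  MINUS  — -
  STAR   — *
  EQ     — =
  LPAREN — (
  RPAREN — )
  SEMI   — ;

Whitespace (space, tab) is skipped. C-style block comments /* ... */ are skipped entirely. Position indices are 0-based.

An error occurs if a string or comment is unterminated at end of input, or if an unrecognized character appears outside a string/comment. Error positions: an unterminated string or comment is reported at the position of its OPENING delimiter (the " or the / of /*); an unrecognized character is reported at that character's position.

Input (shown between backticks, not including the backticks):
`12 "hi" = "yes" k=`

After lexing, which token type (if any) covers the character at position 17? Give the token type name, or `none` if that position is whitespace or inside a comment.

pos=0: emit NUM '12' (now at pos=2)
pos=3: enter STRING mode
pos=3: emit STR "hi" (now at pos=7)
pos=8: emit EQ '='
pos=10: enter STRING mode
pos=10: emit STR "yes" (now at pos=15)
pos=16: emit ID 'k' (now at pos=17)
pos=17: emit EQ '='
DONE. 6 tokens: [NUM, STR, EQ, STR, ID, EQ]
Position 17: char is '=' -> EQ

Answer: EQ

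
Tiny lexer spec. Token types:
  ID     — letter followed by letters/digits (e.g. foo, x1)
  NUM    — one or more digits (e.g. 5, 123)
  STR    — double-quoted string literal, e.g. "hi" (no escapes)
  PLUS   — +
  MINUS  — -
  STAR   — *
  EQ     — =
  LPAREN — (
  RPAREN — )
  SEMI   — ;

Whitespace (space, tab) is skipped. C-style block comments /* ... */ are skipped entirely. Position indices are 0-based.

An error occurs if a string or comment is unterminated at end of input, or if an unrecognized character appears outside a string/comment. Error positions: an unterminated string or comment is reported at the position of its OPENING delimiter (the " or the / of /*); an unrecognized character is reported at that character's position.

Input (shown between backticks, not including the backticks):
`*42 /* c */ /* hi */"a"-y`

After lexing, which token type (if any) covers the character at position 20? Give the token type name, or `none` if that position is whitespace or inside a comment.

pos=0: emit STAR '*'
pos=1: emit NUM '42' (now at pos=3)
pos=4: enter COMMENT mode (saw '/*')
exit COMMENT mode (now at pos=11)
pos=12: enter COMMENT mode (saw '/*')
exit COMMENT mode (now at pos=20)
pos=20: enter STRING mode
pos=20: emit STR "a" (now at pos=23)
pos=23: emit MINUS '-'
pos=24: emit ID 'y' (now at pos=25)
DONE. 5 tokens: [STAR, NUM, STR, MINUS, ID]
Position 20: char is '"' -> STR

Answer: STR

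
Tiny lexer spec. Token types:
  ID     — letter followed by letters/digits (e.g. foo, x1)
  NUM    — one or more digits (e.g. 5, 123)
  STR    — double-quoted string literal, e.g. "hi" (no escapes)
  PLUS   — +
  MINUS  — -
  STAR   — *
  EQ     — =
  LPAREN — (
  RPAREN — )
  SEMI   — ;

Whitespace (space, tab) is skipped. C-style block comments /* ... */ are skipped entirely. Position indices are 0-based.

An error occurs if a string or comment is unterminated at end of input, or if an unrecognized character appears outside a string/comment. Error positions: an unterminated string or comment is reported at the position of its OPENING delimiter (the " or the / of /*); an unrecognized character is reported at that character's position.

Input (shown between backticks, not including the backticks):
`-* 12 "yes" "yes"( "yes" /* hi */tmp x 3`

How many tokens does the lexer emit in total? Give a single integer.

Answer: 10

Derivation:
pos=0: emit MINUS '-'
pos=1: emit STAR '*'
pos=3: emit NUM '12' (now at pos=5)
pos=6: enter STRING mode
pos=6: emit STR "yes" (now at pos=11)
pos=12: enter STRING mode
pos=12: emit STR "yes" (now at pos=17)
pos=17: emit LPAREN '('
pos=19: enter STRING mode
pos=19: emit STR "yes" (now at pos=24)
pos=25: enter COMMENT mode (saw '/*')
exit COMMENT mode (now at pos=33)
pos=33: emit ID 'tmp' (now at pos=36)
pos=37: emit ID 'x' (now at pos=38)
pos=39: emit NUM '3' (now at pos=40)
DONE. 10 tokens: [MINUS, STAR, NUM, STR, STR, LPAREN, STR, ID, ID, NUM]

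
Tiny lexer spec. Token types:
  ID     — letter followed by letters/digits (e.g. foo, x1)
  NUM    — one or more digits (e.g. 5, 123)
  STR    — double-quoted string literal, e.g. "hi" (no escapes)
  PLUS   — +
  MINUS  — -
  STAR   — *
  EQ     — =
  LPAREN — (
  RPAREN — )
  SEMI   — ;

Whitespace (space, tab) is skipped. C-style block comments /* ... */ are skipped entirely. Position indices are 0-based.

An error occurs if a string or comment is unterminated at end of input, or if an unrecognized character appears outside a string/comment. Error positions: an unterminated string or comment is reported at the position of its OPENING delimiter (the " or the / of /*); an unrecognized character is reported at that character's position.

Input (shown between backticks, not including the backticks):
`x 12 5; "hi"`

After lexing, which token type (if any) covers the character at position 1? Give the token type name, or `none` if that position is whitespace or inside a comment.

Answer: none

Derivation:
pos=0: emit ID 'x' (now at pos=1)
pos=2: emit NUM '12' (now at pos=4)
pos=5: emit NUM '5' (now at pos=6)
pos=6: emit SEMI ';'
pos=8: enter STRING mode
pos=8: emit STR "hi" (now at pos=12)
DONE. 5 tokens: [ID, NUM, NUM, SEMI, STR]
Position 1: char is ' ' -> none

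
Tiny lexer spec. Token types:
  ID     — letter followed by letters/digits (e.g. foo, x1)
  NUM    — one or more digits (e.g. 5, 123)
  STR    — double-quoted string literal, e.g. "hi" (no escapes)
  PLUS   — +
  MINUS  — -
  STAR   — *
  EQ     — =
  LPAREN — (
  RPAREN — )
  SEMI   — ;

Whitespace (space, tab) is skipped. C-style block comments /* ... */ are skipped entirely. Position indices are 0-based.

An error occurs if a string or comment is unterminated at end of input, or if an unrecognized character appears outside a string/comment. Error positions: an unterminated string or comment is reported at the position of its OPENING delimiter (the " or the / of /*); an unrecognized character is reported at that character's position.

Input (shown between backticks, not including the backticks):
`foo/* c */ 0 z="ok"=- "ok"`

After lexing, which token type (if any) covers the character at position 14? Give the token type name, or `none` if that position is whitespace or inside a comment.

Answer: EQ

Derivation:
pos=0: emit ID 'foo' (now at pos=3)
pos=3: enter COMMENT mode (saw '/*')
exit COMMENT mode (now at pos=10)
pos=11: emit NUM '0' (now at pos=12)
pos=13: emit ID 'z' (now at pos=14)
pos=14: emit EQ '='
pos=15: enter STRING mode
pos=15: emit STR "ok" (now at pos=19)
pos=19: emit EQ '='
pos=20: emit MINUS '-'
pos=22: enter STRING mode
pos=22: emit STR "ok" (now at pos=26)
DONE. 8 tokens: [ID, NUM, ID, EQ, STR, EQ, MINUS, STR]
Position 14: char is '=' -> EQ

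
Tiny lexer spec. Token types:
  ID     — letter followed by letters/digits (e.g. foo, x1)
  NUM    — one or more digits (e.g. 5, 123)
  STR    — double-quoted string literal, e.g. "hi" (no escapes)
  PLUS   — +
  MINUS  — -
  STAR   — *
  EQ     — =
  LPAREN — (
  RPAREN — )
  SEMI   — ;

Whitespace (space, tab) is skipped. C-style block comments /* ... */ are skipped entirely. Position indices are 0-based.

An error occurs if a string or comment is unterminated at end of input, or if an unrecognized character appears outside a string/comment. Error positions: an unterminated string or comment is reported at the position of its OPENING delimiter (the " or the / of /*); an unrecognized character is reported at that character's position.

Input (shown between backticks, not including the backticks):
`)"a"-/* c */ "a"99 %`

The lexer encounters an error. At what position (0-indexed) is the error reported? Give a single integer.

Answer: 19

Derivation:
pos=0: emit RPAREN ')'
pos=1: enter STRING mode
pos=1: emit STR "a" (now at pos=4)
pos=4: emit MINUS '-'
pos=5: enter COMMENT mode (saw '/*')
exit COMMENT mode (now at pos=12)
pos=13: enter STRING mode
pos=13: emit STR "a" (now at pos=16)
pos=16: emit NUM '99' (now at pos=18)
pos=19: ERROR — unrecognized char '%'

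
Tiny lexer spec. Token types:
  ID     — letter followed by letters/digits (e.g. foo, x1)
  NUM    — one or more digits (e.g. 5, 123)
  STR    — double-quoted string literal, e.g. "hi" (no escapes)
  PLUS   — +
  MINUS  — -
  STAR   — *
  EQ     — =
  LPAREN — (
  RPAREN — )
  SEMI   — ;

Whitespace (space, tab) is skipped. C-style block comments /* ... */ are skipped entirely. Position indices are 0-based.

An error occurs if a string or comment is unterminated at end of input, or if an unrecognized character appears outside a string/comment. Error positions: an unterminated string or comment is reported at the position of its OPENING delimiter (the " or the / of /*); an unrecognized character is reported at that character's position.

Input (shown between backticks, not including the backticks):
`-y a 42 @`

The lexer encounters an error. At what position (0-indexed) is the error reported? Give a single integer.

Answer: 8

Derivation:
pos=0: emit MINUS '-'
pos=1: emit ID 'y' (now at pos=2)
pos=3: emit ID 'a' (now at pos=4)
pos=5: emit NUM '42' (now at pos=7)
pos=8: ERROR — unrecognized char '@'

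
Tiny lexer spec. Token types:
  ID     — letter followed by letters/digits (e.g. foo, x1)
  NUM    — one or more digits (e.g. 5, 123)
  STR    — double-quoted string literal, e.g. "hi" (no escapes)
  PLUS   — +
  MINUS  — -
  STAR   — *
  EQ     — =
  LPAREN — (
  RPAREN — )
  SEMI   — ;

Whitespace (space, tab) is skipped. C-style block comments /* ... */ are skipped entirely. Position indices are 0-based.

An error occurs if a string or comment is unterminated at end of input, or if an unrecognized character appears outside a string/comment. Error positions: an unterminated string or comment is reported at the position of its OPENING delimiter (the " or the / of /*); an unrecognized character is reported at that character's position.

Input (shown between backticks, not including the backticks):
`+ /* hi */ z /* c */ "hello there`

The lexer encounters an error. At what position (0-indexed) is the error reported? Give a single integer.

pos=0: emit PLUS '+'
pos=2: enter COMMENT mode (saw '/*')
exit COMMENT mode (now at pos=10)
pos=11: emit ID 'z' (now at pos=12)
pos=13: enter COMMENT mode (saw '/*')
exit COMMENT mode (now at pos=20)
pos=21: enter STRING mode
pos=21: ERROR — unterminated string

Answer: 21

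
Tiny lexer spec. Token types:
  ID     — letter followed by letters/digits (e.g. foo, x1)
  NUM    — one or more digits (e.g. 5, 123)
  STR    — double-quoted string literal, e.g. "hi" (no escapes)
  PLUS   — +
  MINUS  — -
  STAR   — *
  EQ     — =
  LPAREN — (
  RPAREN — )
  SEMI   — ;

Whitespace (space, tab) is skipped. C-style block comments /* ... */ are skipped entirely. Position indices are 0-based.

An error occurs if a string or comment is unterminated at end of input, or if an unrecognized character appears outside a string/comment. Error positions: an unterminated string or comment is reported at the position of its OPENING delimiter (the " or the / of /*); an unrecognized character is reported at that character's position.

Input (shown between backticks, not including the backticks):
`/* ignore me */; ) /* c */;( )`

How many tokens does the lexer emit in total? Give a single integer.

pos=0: enter COMMENT mode (saw '/*')
exit COMMENT mode (now at pos=15)
pos=15: emit SEMI ';'
pos=17: emit RPAREN ')'
pos=19: enter COMMENT mode (saw '/*')
exit COMMENT mode (now at pos=26)
pos=26: emit SEMI ';'
pos=27: emit LPAREN '('
pos=29: emit RPAREN ')'
DONE. 5 tokens: [SEMI, RPAREN, SEMI, LPAREN, RPAREN]

Answer: 5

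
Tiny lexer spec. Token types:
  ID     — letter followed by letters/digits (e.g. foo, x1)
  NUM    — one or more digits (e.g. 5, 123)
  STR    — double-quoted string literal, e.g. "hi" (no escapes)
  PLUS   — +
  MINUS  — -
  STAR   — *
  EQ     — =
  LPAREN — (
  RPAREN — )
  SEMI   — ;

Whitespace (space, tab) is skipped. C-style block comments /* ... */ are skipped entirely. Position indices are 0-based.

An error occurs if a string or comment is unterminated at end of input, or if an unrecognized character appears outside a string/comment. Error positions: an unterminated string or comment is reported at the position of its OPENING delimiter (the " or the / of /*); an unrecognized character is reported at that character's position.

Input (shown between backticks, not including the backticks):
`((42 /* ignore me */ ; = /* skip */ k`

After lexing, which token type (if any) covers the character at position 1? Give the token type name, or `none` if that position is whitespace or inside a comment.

pos=0: emit LPAREN '('
pos=1: emit LPAREN '('
pos=2: emit NUM '42' (now at pos=4)
pos=5: enter COMMENT mode (saw '/*')
exit COMMENT mode (now at pos=20)
pos=21: emit SEMI ';'
pos=23: emit EQ '='
pos=25: enter COMMENT mode (saw '/*')
exit COMMENT mode (now at pos=35)
pos=36: emit ID 'k' (now at pos=37)
DONE. 6 tokens: [LPAREN, LPAREN, NUM, SEMI, EQ, ID]
Position 1: char is '(' -> LPAREN

Answer: LPAREN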